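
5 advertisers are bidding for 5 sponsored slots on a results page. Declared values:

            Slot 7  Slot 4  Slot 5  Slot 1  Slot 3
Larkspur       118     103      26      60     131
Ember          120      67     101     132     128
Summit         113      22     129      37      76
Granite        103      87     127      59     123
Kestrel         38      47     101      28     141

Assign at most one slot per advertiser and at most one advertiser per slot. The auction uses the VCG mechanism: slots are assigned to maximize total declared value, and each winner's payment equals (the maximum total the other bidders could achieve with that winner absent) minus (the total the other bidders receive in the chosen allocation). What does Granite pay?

Granite pays $31.

Efficient allocation: Larkspur→Slot 4 ($103), Ember→Slot 1 ($132), Summit→Slot 7 ($113), Granite→Slot 5 ($127), Kestrel→Slot 3 ($141); total welfare W = $616.
Granite receives Slot 5 at value $127, so the others get W − 127 = $489.
Without Granite: best allocation of the remaining 4 bidders over all 5 slots is Larkspur→Slot 7 ($118), Ember→Slot 1 ($132), Summit→Slot 5 ($129), Kestrel→Slot 3 ($141), total $520.
VCG payment = (others' best without Granite) − (others' welfare with Granite) = 520 − 489 = $31.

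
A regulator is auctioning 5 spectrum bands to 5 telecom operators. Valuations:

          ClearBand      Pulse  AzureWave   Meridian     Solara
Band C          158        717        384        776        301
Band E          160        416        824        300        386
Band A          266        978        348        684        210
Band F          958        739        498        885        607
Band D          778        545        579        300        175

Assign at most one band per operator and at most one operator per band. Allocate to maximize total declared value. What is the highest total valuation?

This is a one-to-one assignment (maximum-weight bipartite matching).
Optimal: ClearBand→Band D ($778M), Pulse→Band A ($978M), AzureWave→Band E ($824M), Meridian→Band C ($776M), Solara→Band F ($607M) — total 778+978+824+776+607 = $3963M.
Column-greedy (each band in turn goes to its best remaining operator) gives $3711M, worse by 252.
Next-best assignment: ClearBand→Band D, Pulse→Band A, AzureWave→Band E, Meridian→Band F, Solara→Band C = $3766M.
Swapping Pulse↔Solara (Pulse→Band F $739M, Solara→Band A $210M) loses 636.
No other one-to-one assignment exceeds $3963M.

Maximum total: $3963M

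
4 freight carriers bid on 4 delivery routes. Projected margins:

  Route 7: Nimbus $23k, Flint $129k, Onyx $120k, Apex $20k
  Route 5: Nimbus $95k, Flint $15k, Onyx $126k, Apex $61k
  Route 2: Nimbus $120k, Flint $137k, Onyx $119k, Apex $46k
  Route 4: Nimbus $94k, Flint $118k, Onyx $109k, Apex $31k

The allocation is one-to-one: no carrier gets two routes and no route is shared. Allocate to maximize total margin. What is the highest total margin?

Max total: $419k

Optimal: Nimbus→Route 2 ($120k), Flint→Route 7 ($129k), Onyx→Route 4 ($109k), Apex→Route 5 ($61k) — total 120+129+109+61 = $419k.
Column-greedy (each route in turn goes to its best remaining carrier) gives $406k, worse by 13.
Checked against all permutations: $419k is optimal.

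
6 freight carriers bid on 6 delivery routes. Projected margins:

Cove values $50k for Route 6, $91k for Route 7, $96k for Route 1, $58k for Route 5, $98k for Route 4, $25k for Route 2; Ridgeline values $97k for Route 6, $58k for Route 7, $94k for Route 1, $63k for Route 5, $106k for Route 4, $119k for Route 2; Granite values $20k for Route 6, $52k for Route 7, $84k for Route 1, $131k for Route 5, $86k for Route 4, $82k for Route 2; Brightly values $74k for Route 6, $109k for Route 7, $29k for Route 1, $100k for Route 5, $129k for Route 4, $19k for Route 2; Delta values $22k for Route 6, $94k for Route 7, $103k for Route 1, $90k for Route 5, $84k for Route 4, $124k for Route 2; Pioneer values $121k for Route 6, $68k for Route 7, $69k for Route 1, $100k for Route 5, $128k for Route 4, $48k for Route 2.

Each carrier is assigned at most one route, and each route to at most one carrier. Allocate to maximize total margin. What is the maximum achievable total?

Optimal: Cove→Route 7 ($91k), Ridgeline→Route 2 ($119k), Granite→Route 5 ($131k), Brightly→Route 4 ($129k), Delta→Route 1 ($103k), Pioneer→Route 6 ($121k) — total 91+119+131+129+103+121 = $694k.
Next-best assignment: Cove→Route 7, Ridgeline→Route 1, Granite→Route 5, Brightly→Route 4, Delta→Route 2, Pioneer→Route 6 = $690k.
No other one-to-one assignment exceeds $694k.

Max total: $694k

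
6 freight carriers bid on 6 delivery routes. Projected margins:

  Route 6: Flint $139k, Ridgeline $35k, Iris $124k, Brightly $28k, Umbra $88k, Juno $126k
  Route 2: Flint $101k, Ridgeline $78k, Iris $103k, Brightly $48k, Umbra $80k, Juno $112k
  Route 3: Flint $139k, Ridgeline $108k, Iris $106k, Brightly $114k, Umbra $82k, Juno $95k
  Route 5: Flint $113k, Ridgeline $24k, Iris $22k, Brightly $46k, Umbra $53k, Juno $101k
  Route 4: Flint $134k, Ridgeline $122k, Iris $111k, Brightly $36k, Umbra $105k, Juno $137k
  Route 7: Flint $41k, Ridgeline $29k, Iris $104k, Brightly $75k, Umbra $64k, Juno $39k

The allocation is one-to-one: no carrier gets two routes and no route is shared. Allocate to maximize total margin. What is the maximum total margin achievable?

Maximum total: $660k

Optimal: Flint→Route 6 ($139k), Ridgeline→Route 4 ($122k), Iris→Route 7 ($104k), Brightly→Route 3 ($114k), Umbra→Route 2 ($80k), Juno→Route 5 ($101k) — total 139+122+104+114+80+101 = $660k.
Row-greedy (each carrier in turn takes its best remaining route) gives $623k, worse by 37.
Swapping Umbra↔Flint (Umbra→Route 6 $88k, Flint→Route 2 $101k) loses 30.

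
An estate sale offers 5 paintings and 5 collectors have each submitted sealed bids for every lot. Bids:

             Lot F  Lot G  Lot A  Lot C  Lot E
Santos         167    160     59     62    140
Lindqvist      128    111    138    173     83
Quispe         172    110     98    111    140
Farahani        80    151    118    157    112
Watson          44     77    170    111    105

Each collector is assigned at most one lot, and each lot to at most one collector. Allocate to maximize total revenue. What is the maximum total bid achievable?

Optimal: Santos→Lot E ($140), Lindqvist→Lot C ($173), Quispe→Lot F ($172), Farahani→Lot G ($151), Watson→Lot A ($170) — total 140+173+172+151+170 = $806.
Column-greedy (each lot in turn goes to its best remaining collector) gives $787, worse by 19.

Max total: $806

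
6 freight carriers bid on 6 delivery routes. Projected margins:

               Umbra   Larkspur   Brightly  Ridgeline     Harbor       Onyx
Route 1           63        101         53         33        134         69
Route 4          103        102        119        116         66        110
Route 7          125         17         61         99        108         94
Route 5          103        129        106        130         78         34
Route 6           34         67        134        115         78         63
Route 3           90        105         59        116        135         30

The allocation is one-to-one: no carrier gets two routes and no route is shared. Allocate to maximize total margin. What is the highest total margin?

Max total: $748k

Treat this as an assignment problem: match each carrier to one route.
Optimal: Umbra→Route 7 ($125k), Larkspur→Route 5 ($129k), Brightly→Route 6 ($134k), Ridgeline→Route 3 ($116k), Harbor→Route 1 ($134k), Onyx→Route 4 ($110k) — total 125+129+134+116+134+110 = $748k.
Column-greedy (each route in turn goes to its best remaining carrier) gives $605k, worse by 143.
Checked against all permutations: $748k is optimal.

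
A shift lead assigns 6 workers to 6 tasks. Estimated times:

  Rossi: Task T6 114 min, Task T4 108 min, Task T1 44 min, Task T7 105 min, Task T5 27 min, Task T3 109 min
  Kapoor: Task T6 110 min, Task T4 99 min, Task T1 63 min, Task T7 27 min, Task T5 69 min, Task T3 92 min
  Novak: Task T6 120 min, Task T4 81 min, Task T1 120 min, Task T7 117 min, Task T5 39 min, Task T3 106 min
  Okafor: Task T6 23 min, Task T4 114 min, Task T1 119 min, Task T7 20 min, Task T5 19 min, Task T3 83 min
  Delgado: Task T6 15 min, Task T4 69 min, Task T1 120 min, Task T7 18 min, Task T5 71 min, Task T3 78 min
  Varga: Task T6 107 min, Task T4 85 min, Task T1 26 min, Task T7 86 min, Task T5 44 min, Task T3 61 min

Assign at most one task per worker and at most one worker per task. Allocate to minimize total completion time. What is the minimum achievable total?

Treat this as an assignment problem: match each worker to one task.
Optimal: Rossi→Task T1 (44 min), Kapoor→Task T7 (27 min), Novak→Task T4 (81 min), Okafor→Task T5 (19 min), Delgado→Task T6 (15 min), Varga→Task T3 (61 min) — total 44+27+81+19+15+61 = 247 min.
Column-greedy (each task in turn goes to its cheapest remaining worker) gives 261 min, worse by 14.
No other one-to-one assignment undercuts 247 min.

Minimum total: 247 min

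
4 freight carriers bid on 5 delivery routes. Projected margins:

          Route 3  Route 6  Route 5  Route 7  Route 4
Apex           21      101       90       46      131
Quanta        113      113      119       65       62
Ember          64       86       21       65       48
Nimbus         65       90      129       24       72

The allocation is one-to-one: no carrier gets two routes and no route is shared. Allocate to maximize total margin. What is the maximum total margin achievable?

Max total: $459k

Optimal: Apex→Route 4 ($131k), Quanta→Route 3 ($113k), Ember→Route 6 ($86k), Nimbus→Route 5 ($129k) — total 131+113+86+129 = $459k.
Column-greedy (each route in turn goes to its best remaining carrier) gives $408k, worse by 51.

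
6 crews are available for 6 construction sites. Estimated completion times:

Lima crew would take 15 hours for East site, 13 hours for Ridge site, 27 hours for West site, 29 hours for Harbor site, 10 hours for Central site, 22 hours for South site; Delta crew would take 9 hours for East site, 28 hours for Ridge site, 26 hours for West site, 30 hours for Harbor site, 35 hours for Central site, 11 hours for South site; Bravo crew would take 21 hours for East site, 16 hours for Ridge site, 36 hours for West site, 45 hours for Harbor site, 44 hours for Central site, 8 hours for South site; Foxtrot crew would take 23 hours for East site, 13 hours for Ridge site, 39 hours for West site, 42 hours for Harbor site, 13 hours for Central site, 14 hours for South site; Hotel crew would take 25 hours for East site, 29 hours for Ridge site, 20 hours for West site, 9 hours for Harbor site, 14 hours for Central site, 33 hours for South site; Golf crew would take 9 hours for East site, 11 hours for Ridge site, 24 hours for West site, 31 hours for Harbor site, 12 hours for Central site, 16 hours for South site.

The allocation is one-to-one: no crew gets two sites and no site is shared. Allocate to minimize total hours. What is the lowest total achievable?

Min total: 73 hours

Optimal: Lima crew→Central site (10 hours), Delta crew→East site (9 hours), Bravo crew→South site (8 hours), Foxtrot crew→Ridge site (13 hours), Hotel crew→Harbor site (9 hours), Golf crew→West site (24 hours) — total 10+9+8+13+9+24 = 73 hours.
No other one-to-one assignment undercuts 73 hours.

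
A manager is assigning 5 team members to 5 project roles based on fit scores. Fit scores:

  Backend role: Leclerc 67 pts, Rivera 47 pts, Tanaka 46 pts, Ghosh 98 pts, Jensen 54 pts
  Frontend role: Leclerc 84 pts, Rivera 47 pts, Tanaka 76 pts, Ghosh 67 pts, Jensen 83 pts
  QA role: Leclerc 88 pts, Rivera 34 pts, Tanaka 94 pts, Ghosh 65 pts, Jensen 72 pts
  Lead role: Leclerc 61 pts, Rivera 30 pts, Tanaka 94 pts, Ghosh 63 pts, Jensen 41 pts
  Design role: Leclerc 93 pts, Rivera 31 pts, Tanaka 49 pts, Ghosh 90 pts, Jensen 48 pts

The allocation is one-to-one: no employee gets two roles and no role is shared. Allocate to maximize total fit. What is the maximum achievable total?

Optimal: Leclerc→Design role (93 pts), Rivera→Frontend role (47 pts), Tanaka→Lead role (94 pts), Ghosh→Backend role (98 pts), Jensen→QA role (72 pts) — total 93+47+94+98+72 = 404 pts.
Next-best assignment: Leclerc→QA role, Rivera→Backend role, Tanaka→Lead role, Ghosh→Design role, Jensen→Frontend role = 402 pts.

Max total: 404 pts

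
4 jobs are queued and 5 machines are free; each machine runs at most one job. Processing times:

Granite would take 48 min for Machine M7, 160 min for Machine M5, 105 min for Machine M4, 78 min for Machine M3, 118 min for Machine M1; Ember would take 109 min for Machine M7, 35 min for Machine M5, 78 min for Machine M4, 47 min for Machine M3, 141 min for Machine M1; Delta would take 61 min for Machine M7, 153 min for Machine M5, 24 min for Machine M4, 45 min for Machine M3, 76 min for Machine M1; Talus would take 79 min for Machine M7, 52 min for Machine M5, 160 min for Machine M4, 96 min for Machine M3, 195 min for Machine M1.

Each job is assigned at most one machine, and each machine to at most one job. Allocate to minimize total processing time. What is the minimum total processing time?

Minimum total: 171 min

Optimal: Granite→Machine M7 (48 min), Ember→Machine M3 (47 min), Delta→Machine M4 (24 min), Talus→Machine M5 (52 min) — total 48+47+24+52 = 171 min.
Next-best assignment: Granite→Machine M7, Ember→Machine M5, Delta→Machine M4, Talus→Machine M3 = 203 min.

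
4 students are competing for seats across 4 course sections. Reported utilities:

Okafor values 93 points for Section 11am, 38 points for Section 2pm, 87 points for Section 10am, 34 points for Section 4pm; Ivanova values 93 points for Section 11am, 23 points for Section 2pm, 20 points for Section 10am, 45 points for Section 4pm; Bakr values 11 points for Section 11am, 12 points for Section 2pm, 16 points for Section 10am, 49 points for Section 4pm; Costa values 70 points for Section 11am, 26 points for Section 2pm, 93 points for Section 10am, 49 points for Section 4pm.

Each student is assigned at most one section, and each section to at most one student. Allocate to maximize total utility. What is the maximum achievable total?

Optimal: Okafor→Section 2pm (38 points), Ivanova→Section 11am (93 points), Bakr→Section 4pm (49 points), Costa→Section 10am (93 points) — total 38+93+49+93 = 273 points.
Max-entry greedy (repeatedly take the single best remaining cell) gives 258 points, worse by 15.
Every other assignment is strictly worse.

Maximum total: 273 points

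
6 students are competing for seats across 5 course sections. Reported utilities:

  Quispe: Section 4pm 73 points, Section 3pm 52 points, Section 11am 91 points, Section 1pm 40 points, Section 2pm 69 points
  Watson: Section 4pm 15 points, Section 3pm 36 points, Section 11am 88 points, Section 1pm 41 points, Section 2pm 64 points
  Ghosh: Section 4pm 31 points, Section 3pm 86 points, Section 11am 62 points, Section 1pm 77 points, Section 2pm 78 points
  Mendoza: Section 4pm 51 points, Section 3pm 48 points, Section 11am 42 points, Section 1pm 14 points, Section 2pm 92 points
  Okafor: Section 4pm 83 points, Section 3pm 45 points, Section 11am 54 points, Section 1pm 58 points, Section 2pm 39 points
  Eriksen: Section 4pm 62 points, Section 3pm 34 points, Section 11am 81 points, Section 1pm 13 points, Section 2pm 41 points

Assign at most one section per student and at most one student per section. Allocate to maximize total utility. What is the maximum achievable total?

Maximum total: 397 points

Optimal: Quispe→Section 4pm (73 points), Ghosh→Section 3pm (86 points), Watson→Section 11am (88 points), Okafor→Section 1pm (58 points), Mendoza→Section 2pm (92 points) — total 73+86+88+58+92 = 397 points.
Column-greedy (each section in turn goes to its best remaining student) gives 393 points, worse by 4.
Next-best assignment: Okafor→Section 4pm, Ghosh→Section 3pm, Quispe→Section 11am, Watson→Section 1pm, Mendoza→Section 2pm = 393 points.
Every other assignment is strictly worse.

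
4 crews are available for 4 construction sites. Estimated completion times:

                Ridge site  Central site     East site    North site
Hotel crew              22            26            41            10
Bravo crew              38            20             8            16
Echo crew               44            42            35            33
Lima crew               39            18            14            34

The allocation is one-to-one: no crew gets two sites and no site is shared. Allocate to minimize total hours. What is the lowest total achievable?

Minimum total: 80 hours

This is the linear assignment problem.
Optimal: Hotel crew→North site (10 hours), Bravo crew→East site (8 hours), Echo crew→Ridge site (44 hours), Lima crew→Central site (18 hours) — total 10+8+44+18 = 80 hours.
Row-greedy (each crew in turn takes its cheapest remaining site) gives 99 hours, worse by 19.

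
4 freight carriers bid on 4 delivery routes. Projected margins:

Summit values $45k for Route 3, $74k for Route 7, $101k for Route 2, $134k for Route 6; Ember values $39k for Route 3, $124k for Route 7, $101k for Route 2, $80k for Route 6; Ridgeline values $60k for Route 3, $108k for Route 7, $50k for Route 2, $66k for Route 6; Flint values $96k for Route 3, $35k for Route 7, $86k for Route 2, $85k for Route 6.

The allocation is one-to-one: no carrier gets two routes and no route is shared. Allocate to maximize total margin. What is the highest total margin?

This is a one-to-one assignment (maximum-weight bipartite matching).
Optimal: Summit→Route 6 ($134k), Ember→Route 2 ($101k), Ridgeline→Route 7 ($108k), Flint→Route 3 ($96k) — total 134+101+108+96 = $439k.
Max-entry greedy (repeatedly take the single best remaining cell) gives $404k, worse by 35.
Next-best assignment: Summit→Route 6, Ember→Route 7, Ridgeline→Route 3, Flint→Route 2 = $404k.

Maximum total: $439k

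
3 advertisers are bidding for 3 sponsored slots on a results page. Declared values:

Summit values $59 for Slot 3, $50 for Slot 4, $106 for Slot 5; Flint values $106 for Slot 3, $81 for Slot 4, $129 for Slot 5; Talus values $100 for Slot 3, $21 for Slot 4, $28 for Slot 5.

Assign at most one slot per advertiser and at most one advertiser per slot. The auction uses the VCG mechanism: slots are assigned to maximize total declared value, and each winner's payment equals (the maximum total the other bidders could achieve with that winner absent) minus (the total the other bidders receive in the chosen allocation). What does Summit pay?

Summit pays $48.

Efficient allocation: Summit→Slot 5 ($106), Flint→Slot 4 ($81), Talus→Slot 3 ($100); total welfare W = $287.
Summit receives Slot 5 at value $106, so the others get W − 106 = $181.
Without Summit: best allocation of the remaining 2 bidders over all 3 slots is Flint→Slot 5 ($129), Talus→Slot 3 ($100), total $229.
VCG payment = (others' best without Summit) − (others' welfare with Summit) = 229 − 181 = $48.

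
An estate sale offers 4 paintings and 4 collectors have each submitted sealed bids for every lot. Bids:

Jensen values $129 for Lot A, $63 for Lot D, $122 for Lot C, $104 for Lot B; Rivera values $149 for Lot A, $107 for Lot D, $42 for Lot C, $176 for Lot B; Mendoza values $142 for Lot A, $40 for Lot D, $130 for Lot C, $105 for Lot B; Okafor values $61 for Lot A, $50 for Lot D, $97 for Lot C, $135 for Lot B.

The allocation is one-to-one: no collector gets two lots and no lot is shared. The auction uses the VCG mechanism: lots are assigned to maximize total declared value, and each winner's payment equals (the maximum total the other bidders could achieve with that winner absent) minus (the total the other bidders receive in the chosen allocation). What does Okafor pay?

Efficient allocation: Jensen→Lot C ($122), Rivera→Lot D ($107), Mendoza→Lot A ($142), Okafor→Lot B ($135); total welfare W = $506.
Okafor receives Lot B at value $135, so the others get W − 135 = $371.
Without Okafor: best allocation of the remaining 3 bidders over all 4 lots is Jensen→Lot C ($122), Rivera→Lot B ($176), Mendoza→Lot A ($142), total $440.
VCG payment = (others' best without Okafor) − (others' welfare with Okafor) = 440 − 371 = $69.

Okafor pays $69.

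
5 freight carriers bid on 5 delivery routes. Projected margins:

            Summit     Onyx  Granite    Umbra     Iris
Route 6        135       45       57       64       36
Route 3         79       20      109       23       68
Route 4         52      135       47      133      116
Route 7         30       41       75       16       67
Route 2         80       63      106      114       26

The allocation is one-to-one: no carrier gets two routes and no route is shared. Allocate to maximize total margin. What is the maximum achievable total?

Maximum total: $560k

Treat this as an assignment problem: match each carrier to one route.
Optimal: Summit→Route 6 ($135k), Onyx→Route 4 ($135k), Granite→Route 3 ($109k), Umbra→Route 2 ($114k), Iris→Route 7 ($67k) — total 135+135+109+114+67 = $560k.
Next-best assignment: Summit→Route 6, Onyx→Route 4, Granite→Route 7, Umbra→Route 2, Iris→Route 3 = $527k.
Swapping Summit↔Iris (Summit→Route 7 $30k, Iris→Route 6 $36k) loses 136.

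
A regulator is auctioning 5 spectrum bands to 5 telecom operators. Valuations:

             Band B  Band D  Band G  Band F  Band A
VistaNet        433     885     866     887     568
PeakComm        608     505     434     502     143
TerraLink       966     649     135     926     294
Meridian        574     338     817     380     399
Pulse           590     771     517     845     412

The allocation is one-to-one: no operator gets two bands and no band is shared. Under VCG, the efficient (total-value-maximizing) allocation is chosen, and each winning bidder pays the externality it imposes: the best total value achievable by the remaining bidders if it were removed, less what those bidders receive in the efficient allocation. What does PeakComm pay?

PeakComm pays $317M.

Efficient allocation: VistaNet→Band A ($568M), PeakComm→Band D ($505M), TerraLink→Band B ($966M), Meridian→Band G ($817M), Pulse→Band F ($845M); total welfare W = $3701M.
PeakComm receives Band D at value $505M, so the others get W − 505 = $3196M.
Without PeakComm: best allocation of the remaining 4 bidders over all 5 bands is VistaNet→Band D ($885M), TerraLink→Band B ($966M), Meridian→Band G ($817M), Pulse→Band F ($845M), total $3513M.
VCG payment = (others' best without PeakComm) − (others' welfare with PeakComm) = 3513 − 3196 = $317M.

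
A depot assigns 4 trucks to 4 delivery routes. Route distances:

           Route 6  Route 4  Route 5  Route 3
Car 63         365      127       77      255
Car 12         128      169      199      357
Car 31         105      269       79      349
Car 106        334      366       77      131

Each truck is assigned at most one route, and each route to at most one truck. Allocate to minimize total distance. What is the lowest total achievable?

Optimal: Car 63→Route 4 (127 km), Car 12→Route 6 (128 km), Car 31→Route 5 (79 km), Car 106→Route 3 (131 km) — total 127+128+79+131 = 465 km.
Column-greedy (each route in turn goes to its cheapest remaining truck) gives 666 km, worse by 201.

Minimum total: 465 km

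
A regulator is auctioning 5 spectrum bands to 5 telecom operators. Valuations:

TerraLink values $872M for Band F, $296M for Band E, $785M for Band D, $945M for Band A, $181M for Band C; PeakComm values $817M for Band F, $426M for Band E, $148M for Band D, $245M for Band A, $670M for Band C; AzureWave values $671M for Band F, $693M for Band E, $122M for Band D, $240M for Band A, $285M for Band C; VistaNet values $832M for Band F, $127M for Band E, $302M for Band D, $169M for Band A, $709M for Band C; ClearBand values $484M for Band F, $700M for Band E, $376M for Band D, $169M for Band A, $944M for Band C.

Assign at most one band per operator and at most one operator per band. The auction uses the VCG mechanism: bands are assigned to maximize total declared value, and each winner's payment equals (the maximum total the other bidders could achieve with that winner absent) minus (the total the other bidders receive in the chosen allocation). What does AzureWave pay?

Efficient allocation: TerraLink→Band A ($945M), PeakComm→Band F ($817M), AzureWave→Band E ($693M), VistaNet→Band D ($302M), ClearBand→Band C ($944M); total welfare W = $3701M.
AzureWave receives Band E at value $693M, so the others get W − 693 = $3008M.
Without AzureWave: best allocation of the remaining 4 bidders over all 5 bands is TerraLink→Band A ($945M), PeakComm→Band F ($817M), VistaNet→Band C ($709M), ClearBand→Band E ($700M), total $3171M.
VCG payment = (others' best without AzureWave) − (others' welfare with AzureWave) = 3171 − 3008 = $163M.

AzureWave pays $163M.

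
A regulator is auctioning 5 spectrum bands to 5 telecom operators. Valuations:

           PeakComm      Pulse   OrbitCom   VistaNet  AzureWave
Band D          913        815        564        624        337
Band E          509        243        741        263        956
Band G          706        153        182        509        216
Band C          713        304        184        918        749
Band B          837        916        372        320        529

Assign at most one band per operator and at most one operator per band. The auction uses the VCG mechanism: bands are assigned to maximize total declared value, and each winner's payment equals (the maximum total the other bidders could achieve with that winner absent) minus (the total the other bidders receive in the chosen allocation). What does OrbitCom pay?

OrbitCom pays $207M.

Efficient allocation: PeakComm→Band G ($706M), Pulse→Band B ($916M), OrbitCom→Band D ($564M), VistaNet→Band C ($918M), AzureWave→Band E ($956M); total welfare W = $4060M.
OrbitCom receives Band D at value $564M, so the others get W − 564 = $3496M.
Without OrbitCom: best allocation of the remaining 4 bidders over all 5 bands is PeakComm→Band D ($913M), Pulse→Band B ($916M), VistaNet→Band C ($918M), AzureWave→Band E ($956M), total $3703M.
VCG payment = (others' best without OrbitCom) − (others' welfare with OrbitCom) = 3703 − 3496 = $207M.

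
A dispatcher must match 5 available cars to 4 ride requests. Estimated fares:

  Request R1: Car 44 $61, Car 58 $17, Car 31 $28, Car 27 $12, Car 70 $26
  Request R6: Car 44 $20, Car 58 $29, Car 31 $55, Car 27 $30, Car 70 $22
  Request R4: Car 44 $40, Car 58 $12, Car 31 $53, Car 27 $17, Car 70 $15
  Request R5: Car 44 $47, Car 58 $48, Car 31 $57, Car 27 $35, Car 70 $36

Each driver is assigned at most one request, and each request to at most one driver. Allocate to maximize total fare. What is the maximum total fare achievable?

Maximum total: $192

This is the linear assignment problem.
Optimal: Car 44→Request R1 ($61), Car 27→Request R6 ($30), Car 31→Request R4 ($53), Car 58→Request R5 ($48) — total 61+30+53+48 = $192.
Row-greedy (each driver in turn takes its best remaining request) gives $181, worse by 11.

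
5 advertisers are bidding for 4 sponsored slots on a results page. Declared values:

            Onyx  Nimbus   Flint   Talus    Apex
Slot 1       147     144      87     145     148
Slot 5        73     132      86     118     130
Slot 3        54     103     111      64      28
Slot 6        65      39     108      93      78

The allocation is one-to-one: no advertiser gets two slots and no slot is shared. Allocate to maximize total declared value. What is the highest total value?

Optimal: Onyx→Slot 1 ($147), Apex→Slot 5 ($130), Nimbus→Slot 3 ($103), Flint→Slot 6 ($108) — total 147+130+103+108 = $488.
Column-greedy (each slot in turn goes to its best remaining advertiser) gives $484, worse by 4.
Swapping Nimbus↔Onyx (Nimbus→Slot 1 $144, Onyx→Slot 3 $54) loses 52.
Checked against all permutations: $488 is optimal.

Maximum total: $488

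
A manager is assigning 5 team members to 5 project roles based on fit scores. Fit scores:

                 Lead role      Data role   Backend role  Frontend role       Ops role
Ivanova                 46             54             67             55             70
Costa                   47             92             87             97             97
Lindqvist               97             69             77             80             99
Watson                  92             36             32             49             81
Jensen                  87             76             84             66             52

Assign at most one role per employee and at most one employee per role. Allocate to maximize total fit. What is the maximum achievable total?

Optimal: Ivanova→Backend role (67 pts), Costa→Frontend role (97 pts), Lindqvist→Ops role (99 pts), Watson→Lead role (92 pts), Jensen→Data role (76 pts) — total 67+97+99+92+76 = 431 pts.
Row-greedy (each employee in turn takes its best remaining role) gives 384 pts, worse by 47.
Next-best assignment: Ivanova→Data role, Costa→Frontend role, Lindqvist→Ops role, Watson→Lead role, Jensen→Backend role = 426 pts.
Swapping Jensen↔Lindqvist (Jensen→Ops role 52 pts, Lindqvist→Data role 69 pts) loses 54.

Maximum total: 431 pts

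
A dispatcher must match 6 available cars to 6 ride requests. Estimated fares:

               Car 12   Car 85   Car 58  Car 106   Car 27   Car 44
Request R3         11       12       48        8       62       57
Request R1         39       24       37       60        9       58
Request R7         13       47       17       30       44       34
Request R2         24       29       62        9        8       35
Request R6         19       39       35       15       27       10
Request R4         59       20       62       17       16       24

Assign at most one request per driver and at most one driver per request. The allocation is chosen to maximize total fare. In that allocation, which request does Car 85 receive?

Optimal: Car 12→Request R4 ($59), Car 85→Request R6 ($39), Car 58→Request R2 ($62), Car 106→Request R1 ($60), Car 27→Request R7 ($44), Car 44→Request R3 ($57) — total 59+39+62+60+44+57 = $321.
Max-entry greedy (repeatedly take the single best remaining cell) gives $300, worse by 21.
Checked against all permutations: $321 is optimal.
Car 85's own top request is Request R7 ($47), but forcing Car 85→Request R7 and reassigning the rest optimally gives only $312 — worse by 9.

Car 85 receives Request R6.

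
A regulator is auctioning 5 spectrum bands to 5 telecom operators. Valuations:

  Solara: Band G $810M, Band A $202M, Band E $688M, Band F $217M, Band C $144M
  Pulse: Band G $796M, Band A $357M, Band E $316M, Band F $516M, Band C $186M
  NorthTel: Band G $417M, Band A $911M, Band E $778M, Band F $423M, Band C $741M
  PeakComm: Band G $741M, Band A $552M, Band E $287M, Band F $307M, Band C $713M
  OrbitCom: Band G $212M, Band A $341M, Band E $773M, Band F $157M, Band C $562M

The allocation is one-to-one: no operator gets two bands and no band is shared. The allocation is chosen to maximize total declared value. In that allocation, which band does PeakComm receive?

Optimal: Solara→Band G ($810M), Pulse→Band F ($516M), NorthTel→Band A ($911M), PeakComm→Band C ($713M), OrbitCom→Band E ($773M) — total 810+516+911+713+773 = $3723M.
Next-best assignment: Solara→Band E, Pulse→Band F, NorthTel→Band A, PeakComm→Band G, OrbitCom→Band C = $3418M.
Checked against all permutations: $3723M is optimal.
PeakComm's own top band is Band G ($741M), but forcing PeakComm→Band G and reassigning the rest optimally gives only $3418M — worse by 305.

PeakComm receives Band C.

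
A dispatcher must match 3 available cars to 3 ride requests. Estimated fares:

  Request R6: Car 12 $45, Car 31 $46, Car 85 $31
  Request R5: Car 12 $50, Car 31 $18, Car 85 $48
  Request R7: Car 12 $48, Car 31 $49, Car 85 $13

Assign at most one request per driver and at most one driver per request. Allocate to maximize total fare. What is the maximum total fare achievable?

Max total: $142

Optimal: Car 12→Request R6 ($45), Car 31→Request R7 ($49), Car 85→Request R5 ($48) — total 45+49+48 = $142.
Max-entry greedy (repeatedly take the single best remaining cell) gives $130, worse by 12.
No other one-to-one assignment exceeds $142.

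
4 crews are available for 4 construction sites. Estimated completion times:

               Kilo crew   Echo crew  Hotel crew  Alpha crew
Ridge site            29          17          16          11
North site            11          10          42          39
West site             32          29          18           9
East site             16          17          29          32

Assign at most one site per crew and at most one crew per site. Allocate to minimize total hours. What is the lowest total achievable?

Optimal: Kilo crew→East site (16 hours), Echo crew→North site (10 hours), Hotel crew→Ridge site (16 hours), Alpha crew→West site (9 hours) — total 16+10+16+9 = 51 hours.
Row-greedy (each crew in turn takes its cheapest remaining site) gives 78 hours, worse by 27.
Next-best assignment: Kilo crew→North site, Echo crew→East site, Hotel crew→Ridge site, Alpha crew→West site = 53 hours.

Min total: 51 hours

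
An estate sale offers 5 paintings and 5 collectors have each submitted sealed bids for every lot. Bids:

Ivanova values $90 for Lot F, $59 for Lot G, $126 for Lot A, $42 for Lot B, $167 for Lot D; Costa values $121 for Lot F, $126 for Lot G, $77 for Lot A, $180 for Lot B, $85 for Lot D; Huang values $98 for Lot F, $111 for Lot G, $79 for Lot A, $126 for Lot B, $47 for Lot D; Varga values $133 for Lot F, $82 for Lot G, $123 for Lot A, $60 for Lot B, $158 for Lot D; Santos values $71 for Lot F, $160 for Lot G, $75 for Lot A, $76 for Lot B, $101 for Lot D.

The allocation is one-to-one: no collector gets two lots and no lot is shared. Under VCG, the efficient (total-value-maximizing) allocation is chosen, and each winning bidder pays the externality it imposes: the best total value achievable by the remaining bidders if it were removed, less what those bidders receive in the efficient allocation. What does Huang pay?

Huang pays $10.

Efficient allocation: Ivanova→Lot D ($167), Costa→Lot B ($180), Huang→Lot F ($98), Varga→Lot A ($123), Santos→Lot G ($160); total welfare W = $728.
Huang receives Lot F at value $98, so the others get W − 98 = $630.
Without Huang: best allocation of the remaining 4 bidders over all 5 lots is Ivanova→Lot D ($167), Costa→Lot B ($180), Varga→Lot F ($133), Santos→Lot G ($160), total $640.
VCG payment = (others' best without Huang) − (others' welfare with Huang) = 640 − 630 = $10.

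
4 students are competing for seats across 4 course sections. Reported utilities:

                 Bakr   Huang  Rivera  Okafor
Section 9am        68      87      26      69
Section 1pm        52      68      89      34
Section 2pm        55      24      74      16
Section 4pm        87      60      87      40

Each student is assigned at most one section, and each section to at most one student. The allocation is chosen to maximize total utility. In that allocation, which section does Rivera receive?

Optimal: Bakr→Section 4pm (87 points), Huang→Section 1pm (68 points), Rivera→Section 2pm (74 points), Okafor→Section 9am (69 points) — total 87+68+74+69 = 298 points.
Next-best assignment: Bakr→Section 4pm, Huang→Section 9am, Rivera→Section 2pm, Okafor→Section 1pm = 282 points.
Swapping Huang↔Bakr (Huang→Section 4pm 60 points, Bakr→Section 1pm 52 points) loses 43.
Rivera's own top section is Section 1pm (89 points), but forcing Rivera→Section 1pm and reassigning the rest optimally gives only 279 points — worse by 19.

Rivera receives Section 2pm.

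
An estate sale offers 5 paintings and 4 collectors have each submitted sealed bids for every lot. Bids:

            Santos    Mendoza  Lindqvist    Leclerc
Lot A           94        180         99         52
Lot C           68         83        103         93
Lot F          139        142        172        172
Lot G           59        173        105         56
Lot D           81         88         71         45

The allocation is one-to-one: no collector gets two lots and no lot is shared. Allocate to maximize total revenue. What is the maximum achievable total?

Optimal: Santos→Lot A ($94), Mendoza→Lot G ($173), Lindqvist→Lot C ($103), Leclerc→Lot F ($172) — total 94+173+103+172 = $542.
Max-entry greedy (repeatedly take the single best remaining cell) gives $526, worse by 16.

Maximum total: $542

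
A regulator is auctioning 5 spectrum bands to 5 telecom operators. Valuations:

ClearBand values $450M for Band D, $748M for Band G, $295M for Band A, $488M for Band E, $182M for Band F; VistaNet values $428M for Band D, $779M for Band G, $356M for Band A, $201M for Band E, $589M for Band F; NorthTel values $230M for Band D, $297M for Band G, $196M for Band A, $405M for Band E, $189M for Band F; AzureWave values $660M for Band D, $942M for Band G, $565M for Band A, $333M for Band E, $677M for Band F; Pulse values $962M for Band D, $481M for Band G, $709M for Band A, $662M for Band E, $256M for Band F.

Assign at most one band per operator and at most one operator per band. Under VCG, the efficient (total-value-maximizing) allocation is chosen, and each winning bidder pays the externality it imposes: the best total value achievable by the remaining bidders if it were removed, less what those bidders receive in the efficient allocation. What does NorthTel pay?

Efficient allocation: ClearBand→Band G ($748M), VistaNet→Band F ($589M), NorthTel→Band E ($405M), AzureWave→Band A ($565M), Pulse→Band D ($962M); total welfare W = $3269M.
NorthTel receives Band E at value $405M, so the others get W − 405 = $2864M.
Without NorthTel: best allocation of the remaining 4 bidders over all 5 bands is ClearBand→Band E ($488M), VistaNet→Band F ($589M), AzureWave→Band G ($942M), Pulse→Band D ($962M), total $2981M.
VCG payment = (others' best without NorthTel) − (others' welfare with NorthTel) = 2981 − 2864 = $117M.

NorthTel pays $117M.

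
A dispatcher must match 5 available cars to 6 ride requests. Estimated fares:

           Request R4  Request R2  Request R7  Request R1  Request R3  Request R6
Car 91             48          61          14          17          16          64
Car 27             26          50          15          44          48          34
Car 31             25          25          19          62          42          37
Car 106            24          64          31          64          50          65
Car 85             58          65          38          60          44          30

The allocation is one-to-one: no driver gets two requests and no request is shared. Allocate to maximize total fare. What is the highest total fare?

Optimal: Car 91→Request R6 ($64), Car 27→Request R3 ($48), Car 31→Request R1 ($62), Car 106→Request R2 ($64), Car 85→Request R4 ($58) — total 64+48+62+64+58 = $296.
Max-entry greedy (repeatedly take the single best remaining cell) gives $288, worse by 8.
Every other assignment is strictly worse.

Max total: $296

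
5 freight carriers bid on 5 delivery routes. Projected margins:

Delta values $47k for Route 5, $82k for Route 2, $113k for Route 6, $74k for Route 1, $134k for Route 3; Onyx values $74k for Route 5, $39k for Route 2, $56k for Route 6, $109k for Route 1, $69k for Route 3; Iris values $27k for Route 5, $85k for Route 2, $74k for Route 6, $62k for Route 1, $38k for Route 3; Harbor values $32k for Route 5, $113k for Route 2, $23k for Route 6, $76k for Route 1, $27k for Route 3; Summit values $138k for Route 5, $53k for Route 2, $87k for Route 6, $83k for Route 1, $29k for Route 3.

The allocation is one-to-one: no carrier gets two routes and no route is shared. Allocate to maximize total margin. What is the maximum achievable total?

Optimal: Delta→Route 3 ($134k), Onyx→Route 1 ($109k), Iris→Route 6 ($74k), Harbor→Route 2 ($113k), Summit→Route 5 ($138k) — total 134+109+74+113+138 = $568k.
Row-greedy (each carrier in turn takes its best remaining route) gives $447k, worse by 121.

Maximum total: $568k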